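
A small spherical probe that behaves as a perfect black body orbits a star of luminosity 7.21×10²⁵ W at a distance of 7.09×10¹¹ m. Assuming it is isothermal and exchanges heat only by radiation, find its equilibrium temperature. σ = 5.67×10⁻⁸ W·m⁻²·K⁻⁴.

T ≈ 84.2 K

First find the stellar flux at distance d: S = L/(4πd²) = 7.21×10²⁵/(4π·(7.09×10¹¹)²) = 11.41 W/m².
For an isothermal sphere, absorbed (1−a)S·πr² = emitted σ·4πr²·T⁴, so T⁴ = (1−a)S/(4σ).
T⁴ = 1.00·11.41/(4·5.67×10⁻⁸) = 5.033×10⁷ K⁴.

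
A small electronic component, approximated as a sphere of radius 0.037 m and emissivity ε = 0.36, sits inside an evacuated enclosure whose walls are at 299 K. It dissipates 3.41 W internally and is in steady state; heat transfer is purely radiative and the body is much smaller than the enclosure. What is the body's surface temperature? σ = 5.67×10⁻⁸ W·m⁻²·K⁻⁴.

For a small grey body in a large enclosure, net radiated power = εσA(T⁴ − T_w⁴).
Steady state: P = εσA(T⁴ − T_w⁴) with A = 4πr² = 0.01720 m².
T⁴ = P/(εσA) + T_w⁴ = 3.41/(0.36·5.67×10⁻⁸·0.01720) + (299)⁴
    = 9.711×10⁹ + 7.993×10⁹ = 1.770×10¹⁰ K⁴.

T ≈ 365 K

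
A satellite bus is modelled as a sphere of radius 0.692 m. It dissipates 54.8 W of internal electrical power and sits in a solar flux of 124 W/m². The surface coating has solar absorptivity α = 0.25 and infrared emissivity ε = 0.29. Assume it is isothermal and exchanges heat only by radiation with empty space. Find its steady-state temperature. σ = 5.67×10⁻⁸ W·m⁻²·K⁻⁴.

T ≈ 179 K

At steady state, absorbed solar power + internal power = radiated power.
Absorbed: α·S·A_cross = 0.25·124·1.504 = 46.64 W (cross-section πr²).
Total input = 46.64 + 54.8 = 101.4 W.
Radiated: εσ·A_surf·T⁴ with A_surf = 4πr² = 6.018 m².
T⁴ = 101.4/(0.29·5.67×10⁻⁸·6.018) = 1.025×10⁹ K⁴.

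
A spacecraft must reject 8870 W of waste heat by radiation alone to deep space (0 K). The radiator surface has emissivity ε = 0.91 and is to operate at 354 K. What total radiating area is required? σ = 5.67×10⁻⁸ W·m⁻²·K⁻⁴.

A ≈ 10.9 m²

P = εσA T⁴ ⇒ A = P/(εσT⁴).
T⁴ = 1.570×10¹⁰ K⁴.
A = 8870/(0.91 × 5.67×10⁻⁸ × 1.570×10¹⁰).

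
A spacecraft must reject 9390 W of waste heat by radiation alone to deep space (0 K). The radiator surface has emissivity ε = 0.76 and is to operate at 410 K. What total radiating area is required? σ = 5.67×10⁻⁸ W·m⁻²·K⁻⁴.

A ≈ 7.71 m²

P = εσA T⁴ ⇒ A = P/(εσT⁴).
T⁴ = 2.826×10¹⁰ K⁴.
A = 9390/(0.76 × 5.67×10⁻⁸ × 2.826×10¹⁰).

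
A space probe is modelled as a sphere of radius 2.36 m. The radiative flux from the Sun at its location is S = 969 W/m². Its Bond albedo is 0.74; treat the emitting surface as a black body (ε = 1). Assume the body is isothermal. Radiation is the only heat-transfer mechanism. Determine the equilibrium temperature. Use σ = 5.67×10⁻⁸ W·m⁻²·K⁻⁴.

T ≈ 183 K

At equilibrium, absorbed power = emitted power.
Absorbing cross-section = πr² = 17.50 m²; emitting surface = 4πr² = 69.99 m² (ratio 4).
(1−a)S·A_cross = εσ·A_surf·T⁴  ⇒  T⁴ = (1−a)S/(4σ).
T⁴ = 0.260·969/(4·5.67×10⁻⁸) = 1.111×10⁹ K⁴.
T = (1.111×10⁹)^(1/4).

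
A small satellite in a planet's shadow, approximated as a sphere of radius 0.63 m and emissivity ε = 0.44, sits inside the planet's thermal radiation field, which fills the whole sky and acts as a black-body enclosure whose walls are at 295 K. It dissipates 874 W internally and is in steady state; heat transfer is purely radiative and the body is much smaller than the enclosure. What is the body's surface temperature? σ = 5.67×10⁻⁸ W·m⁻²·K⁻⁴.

T ≈ 348 K

For a small grey body in a large enclosure, net radiated power = εσA(T⁴ − T_w⁴).
Steady state: P = εσA(T⁴ − T_w⁴) with A = 4πr² = 4.988 m².
T⁴ = P/(εσA) + T_w⁴ = 874/(0.44·5.67×10⁻⁸·4.988) + (295)⁴
    = 7.024×10⁹ + 7.573×10⁹ = 1.460×10¹⁰ K⁴.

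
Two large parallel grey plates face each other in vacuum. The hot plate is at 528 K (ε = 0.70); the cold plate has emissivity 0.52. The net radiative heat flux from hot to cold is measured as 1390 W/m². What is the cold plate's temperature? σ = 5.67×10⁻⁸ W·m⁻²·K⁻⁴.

T₂ ≈ 376 K

q = σ(T₁⁴ − T₂⁴)/(1/ε₁ + 1/ε₂ − 1); denominator = 2.352.
T₂⁴ = T₁⁴ − q·(1/ε₁+1/ε₂−1)/σ = 7.772×10¹⁰ − 1390·2.352/5.67×10⁻⁸
    = 2.007×10¹⁰ K⁴.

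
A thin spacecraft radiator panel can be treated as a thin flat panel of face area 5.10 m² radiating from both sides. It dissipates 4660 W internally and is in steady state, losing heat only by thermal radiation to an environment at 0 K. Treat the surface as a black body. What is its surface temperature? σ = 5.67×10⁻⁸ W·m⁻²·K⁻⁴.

T ≈ 300 K

Steady state: internal power = radiated power, P = εσA T⁴.
Radiating area A = 2·5.10 = 10.20 m².
T⁴ = P/(εσA) = 4660/(1.0·5.67×10⁻⁸·10.20) = 8.058×10⁹ K⁴.
T = (8.058×10⁹)^(1/4).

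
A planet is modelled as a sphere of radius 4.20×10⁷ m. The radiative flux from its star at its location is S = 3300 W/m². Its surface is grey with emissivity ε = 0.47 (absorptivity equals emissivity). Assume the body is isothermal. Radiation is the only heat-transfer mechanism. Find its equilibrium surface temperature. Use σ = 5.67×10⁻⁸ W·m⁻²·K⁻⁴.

At equilibrium, absorbed power = emitted power.
Absorbing cross-section = πr² = 5.542×10¹⁵ m²; emitting surface = 4πr² = 2.217×10¹⁶ m² (ratio 4).
εS·A_cross = εσ·A_surf·T⁴  ⇒  T⁴ = S/(4σ)   (ε cancels).
T⁴ = 3300/(4·5.67×10⁻⁸) = 1.455×10¹⁰ K⁴.
T = (1.455×10¹⁰)^(1/4).

T ≈ 347 K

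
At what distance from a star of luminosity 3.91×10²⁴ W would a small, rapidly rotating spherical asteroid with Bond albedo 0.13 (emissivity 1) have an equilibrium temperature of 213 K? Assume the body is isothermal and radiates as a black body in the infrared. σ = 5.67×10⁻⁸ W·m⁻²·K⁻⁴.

For an isothermal black-emitting sphere, (1−a)S·πr² = σ·4πr²·T⁴ ⇒ S = 4σT⁴/(1−a).
S = 4·5.67×10⁻⁸·(213)⁴/0.870 = 536.6 W/m².
Flux falls as S = L/(4πd²), so d = √(L/(4πS)) = √(3.91×10²⁴/(4π·536.6)).

d ≈ 2.41×10¹⁰ m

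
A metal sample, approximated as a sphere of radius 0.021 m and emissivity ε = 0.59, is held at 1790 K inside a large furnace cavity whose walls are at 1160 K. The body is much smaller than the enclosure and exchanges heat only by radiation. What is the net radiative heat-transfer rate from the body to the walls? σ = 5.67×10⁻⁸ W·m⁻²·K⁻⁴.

P_net ≈ 1570 W

For a small grey body in a large enclosure: P_net = εσA(T_body⁴ − T_wall⁴).
A = 4πr² = 0.005542 m²; T_body⁴ − T_wall⁴ = 1.027×10¹³ − 1.811×10¹² = 8.456×10¹² K⁴.
|P_net| = 0.59·5.67×10⁻⁸·0.005542·8.456×10¹².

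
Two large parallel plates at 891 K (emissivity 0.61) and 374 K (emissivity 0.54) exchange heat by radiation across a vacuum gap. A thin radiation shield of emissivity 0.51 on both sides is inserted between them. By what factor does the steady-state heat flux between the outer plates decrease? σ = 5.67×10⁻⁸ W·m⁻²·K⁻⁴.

Without shield: q₀ = σΔ(T⁴)/(1/ε₁+1/ε₂−1) with denominator 2.491.
With shield the two gaps are in series; the resistances add: (1/ε₁+1/ε_s−1)+(1/ε_s+1/ε₂−1) = 2.600+2.813 = 5.413.
Heat-flux ratio q₀/q = 5.413/2.491.

factor ≈ 2.17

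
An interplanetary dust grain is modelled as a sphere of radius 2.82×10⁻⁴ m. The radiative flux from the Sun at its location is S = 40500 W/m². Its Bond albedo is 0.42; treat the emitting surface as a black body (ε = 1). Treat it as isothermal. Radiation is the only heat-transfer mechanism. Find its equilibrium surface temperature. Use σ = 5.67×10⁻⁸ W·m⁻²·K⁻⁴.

T ≈ 567 K

At equilibrium, absorbed power = emitted power.
Absorbing cross-section = πr² = 2.498×10⁻⁷ m²; emitting surface = 4πr² = 9.993×10⁻⁷ m² (ratio 4).
(1−a)S·A_cross = εσ·A_surf·T⁴  ⇒  T⁴ = (1−a)S/(4σ).
T⁴ = 0.580·40500/(4·5.67×10⁻⁸) = 1.036×10¹¹ K⁴.
T = (1.036×10¹¹)^(1/4).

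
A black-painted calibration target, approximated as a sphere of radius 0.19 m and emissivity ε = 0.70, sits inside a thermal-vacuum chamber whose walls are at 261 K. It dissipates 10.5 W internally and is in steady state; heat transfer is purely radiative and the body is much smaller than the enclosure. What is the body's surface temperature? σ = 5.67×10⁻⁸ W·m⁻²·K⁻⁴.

For a small grey body in a large enclosure, net radiated power = εσA(T⁴ − T_w⁴).
Steady state: P = εσA(T⁴ − T_w⁴) with A = 4πr² = 0.4536 m².
T⁴ = P/(εσA) + T_w⁴ = 10.5/(0.70·5.67×10⁻⁸·0.4536) + (261)⁴
    = 5.832×10⁸ + 4.640×10⁹ = 5.224×10⁹ K⁴.

T ≈ 269 K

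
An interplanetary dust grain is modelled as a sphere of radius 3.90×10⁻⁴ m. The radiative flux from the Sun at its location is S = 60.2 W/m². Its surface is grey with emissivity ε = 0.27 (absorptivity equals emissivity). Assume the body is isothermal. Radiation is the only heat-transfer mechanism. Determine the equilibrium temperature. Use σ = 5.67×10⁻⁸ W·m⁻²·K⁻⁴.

At equilibrium, absorbed power = emitted power.
Absorbing cross-section = πr² = 4.778×10⁻⁷ m²; emitting surface = 4πr² = 1.911×10⁻⁶ m² (ratio 4).
εS·A_cross = εσ·A_surf·T⁴  ⇒  T⁴ = S/(4σ)   (ε cancels).
T⁴ = 60.2/(4·5.67×10⁻⁸) = 2.654×10⁸ K⁴.
T = (2.654×10⁸)^(1/4).

T ≈ 128 K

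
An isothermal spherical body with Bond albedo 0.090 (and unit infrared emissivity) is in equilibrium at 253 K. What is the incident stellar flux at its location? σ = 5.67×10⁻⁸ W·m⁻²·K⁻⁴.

S ≈ 1020 W/m²

(1−a)S·πr² = σ·4πr²·T⁴ ⇒ S = 4σT⁴/(1−a).
S = 4·5.67×10⁻⁸·4.097×10⁹/0.910.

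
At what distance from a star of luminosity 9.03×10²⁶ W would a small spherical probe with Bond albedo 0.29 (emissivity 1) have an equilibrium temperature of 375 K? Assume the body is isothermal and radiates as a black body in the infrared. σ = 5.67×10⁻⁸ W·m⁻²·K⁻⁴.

d ≈ 1.07×10¹¹ m

For an isothermal black-emitting sphere, (1−a)S·πr² = σ·4πr²·T⁴ ⇒ S = 4σT⁴/(1−a).
S = 4·5.67×10⁻⁸·(375)⁴/0.710 = 6317 W/m².
Flux falls as S = L/(4πd²), so d = √(L/(4πS)) = √(9.03×10²⁶/(4π·6317)).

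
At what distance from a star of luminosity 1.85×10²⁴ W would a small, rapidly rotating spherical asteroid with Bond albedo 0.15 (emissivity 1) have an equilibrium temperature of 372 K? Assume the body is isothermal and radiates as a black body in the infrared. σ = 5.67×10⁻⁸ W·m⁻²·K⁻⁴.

For an isothermal black-emitting sphere, (1−a)S·πr² = σ·4πr²·T⁴ ⇒ S = 4σT⁴/(1−a).
S = 4·5.67×10⁻⁸·(372)⁴/0.850 = 5110 W/m².
Flux falls as S = L/(4πd²), so d = √(L/(4πS)) = √(1.85×10²⁴/(4π·5110)).

d ≈ 5.37×10⁹ m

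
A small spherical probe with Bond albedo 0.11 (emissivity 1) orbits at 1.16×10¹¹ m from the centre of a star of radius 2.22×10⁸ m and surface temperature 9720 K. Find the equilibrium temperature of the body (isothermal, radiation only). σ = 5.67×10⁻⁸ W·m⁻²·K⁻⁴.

The star's surface emits σT_*⁴; at distance d the flux is S = σT_*⁴(R_*/d)².
S = 5.67×10⁻⁸·(9720)⁴·(2.22×10⁸/1.16×10¹¹)² = 1854 W/m².
For an isothermal sphere T⁴ = (1−a)S/(4σ) = 7.274×10⁹ K⁴.

T ≈ 292 K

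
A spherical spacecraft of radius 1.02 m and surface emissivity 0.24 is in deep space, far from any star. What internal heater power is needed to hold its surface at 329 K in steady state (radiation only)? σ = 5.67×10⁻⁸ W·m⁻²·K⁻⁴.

P ≈ 2080 W

P = εσ·4πr²·T⁴.
4πr² = 13.07 m²; T⁴ = 1.172×10¹⁰ K⁴.
P = 0.24·5.67×10⁻⁸·13.07·1.172×10¹⁰.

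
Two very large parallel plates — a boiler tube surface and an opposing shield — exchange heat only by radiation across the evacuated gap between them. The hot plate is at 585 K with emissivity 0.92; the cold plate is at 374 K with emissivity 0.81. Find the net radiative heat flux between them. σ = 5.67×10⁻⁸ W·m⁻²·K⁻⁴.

For two infinite grey parallel plates, q = σ(T₁⁴ − T₂⁴)/(1/ε₁ + 1/ε₂ − 1).
T₁⁴ − T₂⁴ = 1.171×10¹¹ − 1.957×10¹⁰ = 9.755×10¹⁰ K⁴.
1/ε₁ + 1/ε₂ − 1 = 1.087 + 1.235 − 1 = 1.322.
q = 5.67×10⁻⁸ × 9.755×10¹⁰ / 1.322.

q ≈ 4190 W/m²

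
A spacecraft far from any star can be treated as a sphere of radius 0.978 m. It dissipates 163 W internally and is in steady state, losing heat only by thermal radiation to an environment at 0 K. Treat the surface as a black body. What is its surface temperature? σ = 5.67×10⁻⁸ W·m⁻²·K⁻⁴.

Steady state: internal power = radiated power, P = εσA T⁴.
Radiating area A = 4πr² = 12.02 m².
T⁴ = P/(εσA) = 163/(1.0·5.67×10⁻⁸·12.02) = 2.392×10⁸ K⁴.
T = (2.392×10⁸)^(1/4).

T ≈ 124 K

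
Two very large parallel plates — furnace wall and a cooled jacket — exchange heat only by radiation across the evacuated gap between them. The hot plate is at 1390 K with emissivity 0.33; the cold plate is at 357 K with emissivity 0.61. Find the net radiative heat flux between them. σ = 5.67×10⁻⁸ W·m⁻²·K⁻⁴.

For two infinite grey parallel plates, q = σ(T₁⁴ − T₂⁴)/(1/ε₁ + 1/ε₂ − 1).
T₁⁴ − T₂⁴ = 3.733×10¹² − 1.624×10¹⁰ = 3.717×10¹² K⁴.
1/ε₁ + 1/ε₂ − 1 = 3.030 + 1.639 − 1 = 3.670.
q = 5.67×10⁻⁸ × 3.717×10¹² / 3.670.

q ≈ 57400 W/m²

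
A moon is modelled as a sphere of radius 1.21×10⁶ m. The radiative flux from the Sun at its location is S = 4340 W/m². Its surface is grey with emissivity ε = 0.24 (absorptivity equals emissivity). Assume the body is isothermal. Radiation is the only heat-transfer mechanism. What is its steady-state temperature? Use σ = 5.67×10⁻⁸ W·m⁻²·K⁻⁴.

T ≈ 372 K

At equilibrium, absorbed power = emitted power.
Absorbing cross-section = πr² = 4.600×10¹² m²; emitting surface = 4πr² = 1.840×10¹³ m² (ratio 4).
εS·A_cross = εσ·A_surf·T⁴  ⇒  T⁴ = S/(4σ)   (ε cancels).
T⁴ = 4340/(4·5.67×10⁻⁸) = 1.914×10¹⁰ K⁴.
T = (1.914×10¹⁰)^(1/4).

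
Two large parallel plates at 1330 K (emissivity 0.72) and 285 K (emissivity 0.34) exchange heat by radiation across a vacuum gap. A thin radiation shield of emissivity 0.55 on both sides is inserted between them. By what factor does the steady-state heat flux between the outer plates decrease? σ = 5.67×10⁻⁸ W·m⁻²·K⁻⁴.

factor ≈ 1.79

Without shield: q₀ = σΔ(T⁴)/(1/ε₁+1/ε₂−1) with denominator 3.330.
With shield the two gaps are in series; the resistances add: (1/ε₁+1/ε_s−1)+(1/ε_s+1/ε₂−1) = 2.207+3.759 = 5.966.
Heat-flux ratio q₀/q = 5.966/3.330.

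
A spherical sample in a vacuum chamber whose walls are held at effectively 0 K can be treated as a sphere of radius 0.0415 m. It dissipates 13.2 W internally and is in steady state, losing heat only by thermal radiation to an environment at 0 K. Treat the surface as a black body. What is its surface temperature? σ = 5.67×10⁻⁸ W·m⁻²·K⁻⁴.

Steady state: internal power = radiated power, P = εσA T⁴.
Radiating area A = 4πr² = 0.02164 m².
T⁴ = P/(εσA) = 13.2/(1.0·5.67×10⁻⁸·0.02164) = 1.076×10¹⁰ K⁴.
T = (1.076×10¹⁰)^(1/4).

T ≈ 322 K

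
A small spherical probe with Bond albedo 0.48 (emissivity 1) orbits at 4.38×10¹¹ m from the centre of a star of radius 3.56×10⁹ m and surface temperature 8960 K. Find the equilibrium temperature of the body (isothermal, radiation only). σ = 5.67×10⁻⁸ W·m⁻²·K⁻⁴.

T ≈ 485 K

The star's surface emits σT_*⁴; at distance d the flux is S = σT_*⁴(R_*/d)².
S = 5.67×10⁻⁸·(8960)⁴·(3.56×10⁹/4.38×10¹¹)² = 24140 W/m².
For an isothermal sphere T⁴ = (1−a)S/(4σ) = 5.535×10¹⁰ K⁴.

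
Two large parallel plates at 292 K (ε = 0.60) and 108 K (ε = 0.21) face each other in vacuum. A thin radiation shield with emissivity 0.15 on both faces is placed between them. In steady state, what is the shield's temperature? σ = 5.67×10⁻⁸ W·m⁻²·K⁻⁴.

In steady state the net flux on the hot side equals that on the cold side.
σ(T₁⁴−T_s⁴)/D₁ = σ(T_s⁴−T₂⁴)/D₂, with D₁ = 1/ε₁+1/ε_s−1 = 7.333, D₂ = 1/ε_s+1/ε₂−1 = 10.43.
Solve for T_s⁴: T_s⁴ = (D₂·T₁⁴ + D₁·T₂⁴)/(D₁+D₂) = 4.325×10⁹ K⁴.

T_s ≈ 256 K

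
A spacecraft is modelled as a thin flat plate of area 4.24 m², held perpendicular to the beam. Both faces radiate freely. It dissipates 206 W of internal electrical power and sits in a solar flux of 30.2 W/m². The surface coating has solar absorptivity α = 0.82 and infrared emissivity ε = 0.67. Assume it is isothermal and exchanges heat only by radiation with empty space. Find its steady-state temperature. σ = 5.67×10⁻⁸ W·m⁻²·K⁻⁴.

T ≈ 176 K

At steady state, absorbed solar power + internal power = radiated power.
Absorbed: α·S·A_cross = 0.82·30.2·4.240 = 105.0 W (cross-section A).
Total input = 105.0 + 206 = 311.0 W.
Radiated: εσ·A_surf·T⁴ with A_surf = 2A = 8.480 m².
T⁴ = 311.0/(0.67·5.67×10⁻⁸·8.480) = 9.654×10⁸ K⁴.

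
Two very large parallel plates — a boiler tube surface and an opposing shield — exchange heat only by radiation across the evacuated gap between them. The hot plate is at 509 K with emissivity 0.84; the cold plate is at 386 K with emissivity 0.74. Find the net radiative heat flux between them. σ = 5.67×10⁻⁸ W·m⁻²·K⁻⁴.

q ≈ 1650 W/m²

For two infinite grey parallel plates, q = σ(T₁⁴ − T₂⁴)/(1/ε₁ + 1/ε₂ − 1).
T₁⁴ − T₂⁴ = 6.712×10¹⁰ − 2.220×10¹⁰ = 4.492×10¹⁰ K⁴.
1/ε₁ + 1/ε₂ − 1 = 1.190 + 1.351 − 1 = 1.542.
q = 5.67×10⁻⁸ × 4.492×10¹⁰ / 1.542.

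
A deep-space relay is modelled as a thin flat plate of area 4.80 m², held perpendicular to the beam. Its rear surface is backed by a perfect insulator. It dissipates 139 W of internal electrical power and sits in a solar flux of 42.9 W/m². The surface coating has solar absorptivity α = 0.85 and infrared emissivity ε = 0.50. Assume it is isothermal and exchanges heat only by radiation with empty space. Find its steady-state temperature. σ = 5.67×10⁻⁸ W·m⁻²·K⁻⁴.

T ≈ 219 K

At steady state, absorbed solar power + internal power = radiated power.
Absorbed: α·S·A_cross = 0.85·42.9·4.800 = 175.0 W (cross-section A).
Total input = 175.0 + 139 = 314.0 W.
Radiated: εσ·A_surf·T⁴ with A_surf = A = 4.800 m².
T⁴ = 314.0/(0.50·5.67×10⁻⁸·4.800) = 2.308×10⁹ K⁴.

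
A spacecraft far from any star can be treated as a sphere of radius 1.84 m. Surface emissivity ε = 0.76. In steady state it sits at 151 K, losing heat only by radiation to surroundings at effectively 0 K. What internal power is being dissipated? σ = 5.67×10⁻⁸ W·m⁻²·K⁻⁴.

Steady state: P = εσA T⁴.
A = 4πr² = 42.54 m²; T⁴ = (151)⁴ = 5.199×10⁸ K⁴.
P = 0.76 × 5.67×10⁻⁸ × 42.54 × 5.199×10⁸.

P ≈ 953 W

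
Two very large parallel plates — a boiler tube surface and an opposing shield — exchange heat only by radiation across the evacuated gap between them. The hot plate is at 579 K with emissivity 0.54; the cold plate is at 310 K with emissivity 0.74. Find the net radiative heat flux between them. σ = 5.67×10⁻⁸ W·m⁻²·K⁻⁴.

For two infinite grey parallel plates, q = σ(T₁⁴ − T₂⁴)/(1/ε₁ + 1/ε₂ − 1).
T₁⁴ − T₂⁴ = 1.124×10¹¹ − 9.235×10⁹ = 1.032×10¹¹ K⁴.
1/ε₁ + 1/ε₂ − 1 = 1.852 + 1.351 − 1 = 2.203.
q = 5.67×10⁻⁸ × 1.032×10¹¹ / 2.203.

q ≈ 2650 W/m²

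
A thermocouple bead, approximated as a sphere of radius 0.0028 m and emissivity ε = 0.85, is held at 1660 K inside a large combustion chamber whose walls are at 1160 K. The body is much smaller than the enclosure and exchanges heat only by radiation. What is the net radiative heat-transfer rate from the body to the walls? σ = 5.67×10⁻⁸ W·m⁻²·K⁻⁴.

For a small grey body in a large enclosure: P_net = εσA(T_body⁴ − T_wall⁴).
A = 4πr² = 9.852×10⁻⁵ m²; T_body⁴ − T_wall⁴ = 7.593×10¹² − 1.811×10¹² = 5.783×10¹² K⁴.
|P_net| = 0.85·5.67×10⁻⁸·9.852×10⁻⁵·5.783×10¹².

P_net ≈ 27.5 W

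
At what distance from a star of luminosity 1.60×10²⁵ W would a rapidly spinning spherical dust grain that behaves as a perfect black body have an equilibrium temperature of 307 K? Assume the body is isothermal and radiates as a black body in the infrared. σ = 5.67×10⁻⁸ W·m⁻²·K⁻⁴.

For an isothermal black-emitting sphere, (1−a)S·πr² = σ·4πr²·T⁴ ⇒ S = 4σT⁴/(1−a).
S = 4·5.67×10⁻⁸·(307)⁴/1.00 = 2015 W/m².
Flux falls as S = L/(4πd²), so d = √(L/(4πS)) = √(1.60×10²⁵/(4π·2015)).

d ≈ 2.51×10¹⁰ m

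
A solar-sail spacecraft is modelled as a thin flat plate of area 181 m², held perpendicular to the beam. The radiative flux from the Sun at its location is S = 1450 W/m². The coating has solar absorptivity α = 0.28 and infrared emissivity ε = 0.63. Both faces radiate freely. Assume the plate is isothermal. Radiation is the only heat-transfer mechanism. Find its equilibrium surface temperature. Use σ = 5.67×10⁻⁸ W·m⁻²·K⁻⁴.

T ≈ 275 K

At equilibrium, absorbed power = emitted power.
Absorbing cross-section = A = 181.0 m²; emitting surface = 2A = 362.0 m² (ratio 2).
αS·A_cross = εσ·A_surf·T⁴  ⇒  T⁴ = αS/(ε·2σ).
T⁴ = 0.280·1450/(0.63·2·5.67×10⁻⁸) = 5.683×10⁹ K⁴.
T = (5.683×10⁹)^(1/4).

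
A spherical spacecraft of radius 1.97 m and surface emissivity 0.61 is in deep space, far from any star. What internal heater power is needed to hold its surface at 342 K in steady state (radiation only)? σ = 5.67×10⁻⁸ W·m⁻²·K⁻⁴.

P = εσ·4πr²·T⁴.
4πr² = 48.77 m²; T⁴ = 1.368×10¹⁰ K⁴.
P = 0.61·5.67×10⁻⁸·48.77·1.368×10¹⁰.

P ≈ 23100 W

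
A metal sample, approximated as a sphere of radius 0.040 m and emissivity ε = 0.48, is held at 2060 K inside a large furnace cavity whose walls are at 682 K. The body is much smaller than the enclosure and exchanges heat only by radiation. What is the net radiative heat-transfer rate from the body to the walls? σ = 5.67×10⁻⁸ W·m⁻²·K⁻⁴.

For a small grey body in a large enclosure: P_net = εσA(T_body⁴ − T_wall⁴).
A = 4πr² = 0.02011 m²; T_body⁴ − T_wall⁴ = 1.801×10¹³ − 2.163×10¹¹ = 1.779×10¹³ K⁴.
|P_net| = 0.48·5.67×10⁻⁸·0.02011·1.779×10¹³.

P_net ≈ 9740 W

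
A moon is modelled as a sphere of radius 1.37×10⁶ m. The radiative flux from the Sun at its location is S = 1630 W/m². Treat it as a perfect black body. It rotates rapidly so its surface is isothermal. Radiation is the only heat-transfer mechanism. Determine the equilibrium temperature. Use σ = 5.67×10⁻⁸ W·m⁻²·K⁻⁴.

At equilibrium, absorbed power = emitted power.
Absorbing cross-section = πr² = 5.896×10¹² m²; emitting surface = 4πr² = 2.359×10¹³ m² (ratio 4).
S·A_cross = εσ·A_surf·T⁴  ⇒  T⁴ = S/(4σ).
T⁴ = 1.00·1630/(4·5.67×10⁻⁸) = 7.187×10⁹ K⁴.
T = (7.187×10⁹)^(1/4).

T ≈ 291 K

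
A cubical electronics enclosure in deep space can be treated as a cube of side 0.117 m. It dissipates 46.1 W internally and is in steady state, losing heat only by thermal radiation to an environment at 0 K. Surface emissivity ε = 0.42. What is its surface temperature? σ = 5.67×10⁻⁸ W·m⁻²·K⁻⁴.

Steady state: internal power = radiated power, P = εσA T⁴.
Radiating area A = 6L² = 0.08213 m².
T⁴ = P/(εσA) = 46.1/(0.42·5.67×10⁻⁸·0.08213) = 2.357×10¹⁰ K⁴.
T = (2.357×10¹⁰)^(1/4).

T ≈ 392 K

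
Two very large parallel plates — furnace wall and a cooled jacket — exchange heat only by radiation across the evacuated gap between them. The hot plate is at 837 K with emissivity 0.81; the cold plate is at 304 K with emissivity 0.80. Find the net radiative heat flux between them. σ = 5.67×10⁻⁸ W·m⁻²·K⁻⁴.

For two infinite grey parallel plates, q = σ(T₁⁴ − T₂⁴)/(1/ε₁ + 1/ε₂ − 1).
T₁⁴ − T₂⁴ = 4.908×10¹¹ − 8.541×10⁹ = 4.823×10¹¹ K⁴.
1/ε₁ + 1/ε₂ − 1 = 1.235 + 1.250 − 1 = 1.485.
q = 5.67×10⁻⁸ × 4.823×10¹¹ / 1.485.

q ≈ 18400 W/m²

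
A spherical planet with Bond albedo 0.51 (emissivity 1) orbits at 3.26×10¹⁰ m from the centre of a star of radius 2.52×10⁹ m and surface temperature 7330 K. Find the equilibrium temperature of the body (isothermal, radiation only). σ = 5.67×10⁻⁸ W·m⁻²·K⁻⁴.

T ≈ 1210 K

The star's surface emits σT_*⁴; at distance d the flux is S = σT_*⁴(R_*/d)².
S = 5.67×10⁻⁸·(7330)⁴·(2.52×10⁹/3.26×10¹⁰)² = 9.781×10⁵ W/m².
For an isothermal sphere T⁴ = (1−a)S/(4σ) = 2.113×10¹² K⁴.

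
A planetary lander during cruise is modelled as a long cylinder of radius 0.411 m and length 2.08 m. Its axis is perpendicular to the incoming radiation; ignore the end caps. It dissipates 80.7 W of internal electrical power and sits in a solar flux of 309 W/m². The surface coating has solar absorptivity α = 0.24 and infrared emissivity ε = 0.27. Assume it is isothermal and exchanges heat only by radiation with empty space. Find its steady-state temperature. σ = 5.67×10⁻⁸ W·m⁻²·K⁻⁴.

At steady state, absorbed solar power + internal power = radiated power.
Absorbed: α·S·A_cross = 0.24·309·1.710 = 126.8 W (cross-section 2rL).
Total input = 126.8 + 80.7 = 207.5 W.
Radiated: εσ·A_surf·T⁴ with A_surf = 2πrL = 5.371 m².
T⁴ = 207.5/(0.27·5.67×10⁻⁸·5.371) = 2.523×10⁹ K⁴.

T ≈ 224 K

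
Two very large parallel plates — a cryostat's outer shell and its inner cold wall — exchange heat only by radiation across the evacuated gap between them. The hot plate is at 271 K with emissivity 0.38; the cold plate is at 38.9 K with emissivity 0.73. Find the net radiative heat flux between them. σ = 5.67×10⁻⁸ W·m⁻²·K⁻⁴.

For two infinite grey parallel plates, q = σ(T₁⁴ − T₂⁴)/(1/ε₁ + 1/ε₂ − 1).
T₁⁴ − T₂⁴ = 5.394×10⁹ − 2.290×10⁶ = 5.391×10⁹ K⁴.
1/ε₁ + 1/ε₂ − 1 = 2.632 + 1.370 − 1 = 3.001.
q = 5.67×10⁻⁸ × 5.391×10⁹ / 3.001.

q ≈ 102 W/m²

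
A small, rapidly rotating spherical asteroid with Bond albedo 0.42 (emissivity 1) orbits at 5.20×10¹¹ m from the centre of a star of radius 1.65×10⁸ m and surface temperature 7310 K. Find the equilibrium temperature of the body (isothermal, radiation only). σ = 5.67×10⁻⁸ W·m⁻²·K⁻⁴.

T ≈ 80.4 K

The star's surface emits σT_*⁴; at distance d the flux is S = σT_*⁴(R_*/d)².
S = 5.67×10⁻⁸·(7310)⁴·(1.65×10⁸/5.20×10¹¹)² = 16.30 W/m².
For an isothermal sphere T⁴ = (1−a)S/(4σ) = 4.169×10⁷ K⁴.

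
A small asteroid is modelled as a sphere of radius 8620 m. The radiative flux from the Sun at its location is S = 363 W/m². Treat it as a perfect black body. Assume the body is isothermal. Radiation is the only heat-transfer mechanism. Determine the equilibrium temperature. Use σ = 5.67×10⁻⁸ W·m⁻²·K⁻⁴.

T ≈ 200 K

At equilibrium, absorbed power = emitted power.
Absorbing cross-section = πr² = 2.334×10⁸ m²; emitting surface = 4πr² = 9.337×10⁸ m² (ratio 4).
S·A_cross = εσ·A_surf·T⁴  ⇒  T⁴ = S/(4σ).
T⁴ = 1.00·363/(4·5.67×10⁻⁸) = 1.601×10⁹ K⁴.
T = (1.601×10⁹)^(1/4).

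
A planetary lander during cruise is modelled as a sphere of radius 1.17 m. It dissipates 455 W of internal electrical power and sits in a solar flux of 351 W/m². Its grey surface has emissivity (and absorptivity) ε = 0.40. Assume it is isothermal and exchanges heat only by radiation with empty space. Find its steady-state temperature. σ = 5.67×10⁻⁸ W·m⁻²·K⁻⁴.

At steady state, absorbed solar power + internal power = radiated power.
Absorbed: α·S·A_cross = 0.40·351·4.301 = 603.8 W (cross-section πr²).
Total input = 603.8 + 455 = 1059 W.
Radiated: εσ·A_surf·T⁴ with A_surf = 4πr² = 17.20 m².
T⁴ = 1059/(0.40·5.67×10⁻⁸·17.20) = 2.714×10⁹ K⁴.

T ≈ 228 K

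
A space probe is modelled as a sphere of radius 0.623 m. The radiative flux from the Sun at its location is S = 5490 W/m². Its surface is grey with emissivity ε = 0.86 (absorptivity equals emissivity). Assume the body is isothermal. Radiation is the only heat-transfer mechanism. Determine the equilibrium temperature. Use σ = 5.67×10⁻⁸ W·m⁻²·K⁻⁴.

T ≈ 394 K

At equilibrium, absorbed power = emitted power.
Absorbing cross-section = πr² = 1.219 m²; emitting surface = 4πr² = 4.877 m² (ratio 4).
εS·A_cross = εσ·A_surf·T⁴  ⇒  T⁴ = S/(4σ)   (ε cancels).
T⁴ = 5490/(4·5.67×10⁻⁸) = 2.421×10¹⁰ K⁴.
T = (2.421×10¹⁰)^(1/4).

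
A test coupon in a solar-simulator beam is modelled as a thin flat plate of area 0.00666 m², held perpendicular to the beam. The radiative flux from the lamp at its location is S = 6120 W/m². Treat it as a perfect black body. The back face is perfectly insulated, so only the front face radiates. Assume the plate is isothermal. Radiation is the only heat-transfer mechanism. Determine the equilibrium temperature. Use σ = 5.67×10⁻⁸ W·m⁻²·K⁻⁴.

At equilibrium, absorbed power = emitted power.
Absorbing cross-section = A = 0.006660 m²; emitting surface = A = 0.006660 m² (ratio 1).
S·A_cross = εσ·A_surf·T⁴  ⇒  T⁴ = S/(1σ).
T⁴ = 1.00·6120/(1·5.67×10⁻⁸) = 1.079×10¹¹ K⁴.
T = (1.079×10¹¹)^(1/4).

T ≈ 573 K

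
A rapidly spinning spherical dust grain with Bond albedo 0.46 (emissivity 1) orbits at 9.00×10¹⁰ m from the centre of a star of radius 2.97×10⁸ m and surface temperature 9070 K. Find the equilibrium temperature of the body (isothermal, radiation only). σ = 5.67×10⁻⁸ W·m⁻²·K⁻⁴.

The star's surface emits σT_*⁴; at distance d the flux is S = σT_*⁴(R_*/d)².
S = 5.67×10⁻⁸·(9070)⁴·(2.97×10⁸/9.00×10¹⁰)² = 4179 W/m².
For an isothermal sphere T⁴ = (1−a)S/(4σ) = 9.949×10⁹ K⁴.

T ≈ 316 K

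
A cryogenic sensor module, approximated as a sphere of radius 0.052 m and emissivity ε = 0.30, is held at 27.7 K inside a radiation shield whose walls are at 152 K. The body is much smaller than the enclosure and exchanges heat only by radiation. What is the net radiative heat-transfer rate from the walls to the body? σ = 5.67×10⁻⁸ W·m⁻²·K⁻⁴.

For a small grey body in a large enclosure: P_net = εσA(T_body⁴ − T_wall⁴).
A = 4πr² = 0.03398 m²; T_body⁴ − T_wall⁴ = 5.887×10⁵ − 5.338×10⁸ = -5.332×10⁸ K⁴.
|P_net| = 0.30·5.67×10⁻⁸·0.03398·5.332×10⁸.

P_net ≈ 0.308 W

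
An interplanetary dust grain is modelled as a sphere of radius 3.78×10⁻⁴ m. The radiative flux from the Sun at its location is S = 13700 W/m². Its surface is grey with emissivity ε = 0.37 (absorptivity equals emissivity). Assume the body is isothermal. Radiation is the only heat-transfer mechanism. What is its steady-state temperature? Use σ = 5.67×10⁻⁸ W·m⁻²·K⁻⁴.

T ≈ 496 K

At equilibrium, absorbed power = emitted power.
Absorbing cross-section = πr² = 4.489×10⁻⁷ m²; emitting surface = 4πr² = 1.796×10⁻⁶ m² (ratio 4).
εS·A_cross = εσ·A_surf·T⁴  ⇒  T⁴ = S/(4σ)   (ε cancels).
T⁴ = 13700/(4·5.67×10⁻⁸) = 6.041×10¹⁰ K⁴.
T = (6.041×10¹⁰)^(1/4).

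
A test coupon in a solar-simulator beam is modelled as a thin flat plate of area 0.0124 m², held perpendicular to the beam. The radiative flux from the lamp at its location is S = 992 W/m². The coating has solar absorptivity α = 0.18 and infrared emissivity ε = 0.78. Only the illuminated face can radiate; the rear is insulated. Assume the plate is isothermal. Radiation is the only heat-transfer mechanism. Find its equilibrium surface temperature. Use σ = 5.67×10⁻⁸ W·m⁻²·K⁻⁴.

T ≈ 252 K

At equilibrium, absorbed power = emitted power.
Absorbing cross-section = A = 0.01240 m²; emitting surface = A = 0.01240 m² (ratio 1).
αS·A_cross = εσ·A_surf·T⁴  ⇒  T⁴ = αS/(ε·1σ).
T⁴ = 0.180·992/(0.78·1·5.67×10⁻⁸) = 4.037×10⁹ K⁴.
T = (4.037×10⁹)^(1/4).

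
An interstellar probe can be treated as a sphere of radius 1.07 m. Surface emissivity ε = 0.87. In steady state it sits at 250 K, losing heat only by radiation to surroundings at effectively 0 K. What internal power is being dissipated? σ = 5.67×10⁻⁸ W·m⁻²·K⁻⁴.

Steady state: P = εσA T⁴.
A = 4πr² = 14.39 m²; T⁴ = (250)⁴ = 3.906×10⁹ K⁴.
P = 0.87 × 5.67×10⁻⁸ × 14.39 × 3.906×10⁹.

P ≈ 2770 W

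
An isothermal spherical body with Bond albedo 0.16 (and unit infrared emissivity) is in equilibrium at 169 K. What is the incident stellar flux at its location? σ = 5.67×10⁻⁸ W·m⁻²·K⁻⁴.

(1−a)S·πr² = σ·4πr²·T⁴ ⇒ S = 4σT⁴/(1−a).
S = 4·5.67×10⁻⁸·8.157×10⁸/0.840.

S ≈ 220 W/m²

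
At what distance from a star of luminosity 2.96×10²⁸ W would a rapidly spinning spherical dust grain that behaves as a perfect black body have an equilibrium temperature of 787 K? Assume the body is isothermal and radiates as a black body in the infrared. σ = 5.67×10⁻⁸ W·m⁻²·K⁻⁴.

For an isothermal black-emitting sphere, (1−a)S·πr² = σ·4πr²·T⁴ ⇒ S = 4σT⁴/(1−a).
S = 4·5.67×10⁻⁸·(787)⁴/1.00 = 87000 W/m².
Flux falls as S = L/(4πd²), so d = √(L/(4πS)) = √(2.96×10²⁸/(4π·87000)).

d ≈ 1.65×10¹¹ m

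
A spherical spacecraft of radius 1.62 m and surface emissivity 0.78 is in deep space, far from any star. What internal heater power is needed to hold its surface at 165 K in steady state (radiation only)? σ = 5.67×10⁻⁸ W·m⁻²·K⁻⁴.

P = εσ·4πr²·T⁴.
4πr² = 32.98 m²; T⁴ = 7.412×10⁸ K⁴.
P = 0.78·5.67×10⁻⁸·32.98·7.412×10⁸.

P ≈ 1080 W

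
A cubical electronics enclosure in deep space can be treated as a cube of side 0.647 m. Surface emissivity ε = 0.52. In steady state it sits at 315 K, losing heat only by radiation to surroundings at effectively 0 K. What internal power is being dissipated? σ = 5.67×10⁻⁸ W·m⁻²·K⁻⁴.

P ≈ 729 W

Steady state: P = εσA T⁴.
A = 6L² = 2.512 m²; T⁴ = (315)⁴ = 9.846×10⁹ K⁴.
P = 0.52 × 5.67×10⁻⁸ × 2.512 × 9.846×10⁹.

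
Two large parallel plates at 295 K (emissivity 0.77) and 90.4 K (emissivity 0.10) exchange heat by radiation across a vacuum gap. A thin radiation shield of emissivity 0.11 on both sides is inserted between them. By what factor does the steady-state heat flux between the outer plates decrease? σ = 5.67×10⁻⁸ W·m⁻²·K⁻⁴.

factor ≈ 2.67

Without shield: q₀ = σΔ(T⁴)/(1/ε₁+1/ε₂−1) with denominator 10.30.
With shield the two gaps are in series; the resistances add: (1/ε₁+1/ε_s−1)+(1/ε_s+1/ε₂−1) = 9.390+18.09 = 27.48.
Heat-flux ratio q₀/q = 27.48/10.30.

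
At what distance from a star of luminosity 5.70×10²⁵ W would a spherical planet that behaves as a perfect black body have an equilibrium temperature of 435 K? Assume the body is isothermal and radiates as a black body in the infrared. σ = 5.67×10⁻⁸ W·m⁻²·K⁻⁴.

For an isothermal black-emitting sphere, (1−a)S·πr² = σ·4πr²·T⁴ ⇒ S = 4σT⁴/(1−a).
S = 4·5.67×10⁻⁸·(435)⁴/1.00 = 8121 W/m².
Flux falls as S = L/(4πd²), so d = √(L/(4πS)) = √(5.70×10²⁵/(4π·8121)).

d ≈ 2.36×10¹⁰ m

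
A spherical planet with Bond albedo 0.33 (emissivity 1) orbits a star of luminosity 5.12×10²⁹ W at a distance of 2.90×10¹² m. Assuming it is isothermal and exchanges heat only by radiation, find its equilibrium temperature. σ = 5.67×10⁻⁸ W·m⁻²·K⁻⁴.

First find the stellar flux at distance d: S = L/(4πd²) = 5.12×10²⁹/(4π·(2.90×10¹²)²) = 4845 W/m².
For an isothermal sphere, absorbed (1−a)S·πr² = emitted σ·4πr²·T⁴, so T⁴ = (1−a)S/(4σ).
T⁴ = 0.670·4845/(4·5.67×10⁻⁸) = 1.431×10¹⁰ K⁴.

T ≈ 346 K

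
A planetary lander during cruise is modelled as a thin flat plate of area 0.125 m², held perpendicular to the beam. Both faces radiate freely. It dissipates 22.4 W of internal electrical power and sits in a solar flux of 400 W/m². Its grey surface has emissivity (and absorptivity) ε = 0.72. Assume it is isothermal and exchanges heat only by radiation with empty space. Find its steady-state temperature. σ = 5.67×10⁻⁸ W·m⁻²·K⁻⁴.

At steady state, absorbed solar power + internal power = radiated power.
Absorbed: α·S·A_cross = 0.72·400·0.1250 = 36.00 W (cross-section A).
Total input = 36.00 + 22.4 = 58.40 W.
Radiated: εσ·A_surf·T⁴ with A_surf = 2A = 0.2500 m².
T⁴ = 58.40/(0.72·5.67×10⁻⁸·0.2500) = 5.722×10⁹ K⁴.

T ≈ 275 K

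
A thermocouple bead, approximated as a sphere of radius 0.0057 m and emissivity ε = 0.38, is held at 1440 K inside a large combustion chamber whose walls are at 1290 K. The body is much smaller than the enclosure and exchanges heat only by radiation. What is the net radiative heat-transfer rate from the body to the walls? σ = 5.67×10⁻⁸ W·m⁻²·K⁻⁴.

For a small grey body in a large enclosure: P_net = εσA(T_body⁴ − T_wall⁴).
A = 4πr² = 4.083×10⁻⁴ m²; T_body⁴ − T_wall⁴ = 4.300×10¹² − 2.769×10¹² = 1.531×10¹² K⁴.
|P_net| = 0.38·5.67×10⁻⁸·4.083×10⁻⁴·1.531×10¹².

P_net ≈ 13.5 W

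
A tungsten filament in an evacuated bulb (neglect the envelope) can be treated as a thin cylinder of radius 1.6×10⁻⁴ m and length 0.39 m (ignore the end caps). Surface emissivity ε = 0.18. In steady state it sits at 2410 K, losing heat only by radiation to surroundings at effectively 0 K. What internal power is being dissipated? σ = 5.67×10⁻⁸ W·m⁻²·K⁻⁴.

P ≈ 135 W

Steady state: P = εσA T⁴.
A = 2πrL = 3.921×10⁻⁴ m²; T⁴ = (2410)⁴ = 3.373×10¹³ K⁴.
P = 0.18 × 5.67×10⁻⁸ × 3.921×10⁻⁴ × 3.373×10¹³.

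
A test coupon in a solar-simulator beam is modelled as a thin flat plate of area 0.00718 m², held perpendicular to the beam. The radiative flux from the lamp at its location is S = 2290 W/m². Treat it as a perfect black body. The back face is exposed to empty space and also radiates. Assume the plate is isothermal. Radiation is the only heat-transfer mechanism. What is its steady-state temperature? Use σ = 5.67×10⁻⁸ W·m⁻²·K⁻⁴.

At equilibrium, absorbed power = emitted power.
Absorbing cross-section = A = 0.007180 m²; emitting surface = 2A = 0.01436 m² (ratio 2).
S·A_cross = εσ·A_surf·T⁴  ⇒  T⁴ = S/(2σ).
T⁴ = 1.00·2290/(2·5.67×10⁻⁸) = 2.019×10¹⁰ K⁴.
T = (2.019×10¹⁰)^(1/4).

T ≈ 377 K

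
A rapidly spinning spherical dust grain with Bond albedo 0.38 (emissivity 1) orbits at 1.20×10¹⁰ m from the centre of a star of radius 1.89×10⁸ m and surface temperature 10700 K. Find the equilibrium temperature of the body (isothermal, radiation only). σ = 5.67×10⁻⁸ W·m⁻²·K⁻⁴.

T ≈ 843 K

The star's surface emits σT_*⁴; at distance d the flux is S = σT_*⁴(R_*/d)².
S = 5.67×10⁻⁸·(10700)⁴·(1.89×10⁸/1.20×10¹⁰)² = 1.844×10⁵ W/m².
For an isothermal sphere T⁴ = (1−a)S/(4σ) = 5.040×10¹¹ K⁴.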